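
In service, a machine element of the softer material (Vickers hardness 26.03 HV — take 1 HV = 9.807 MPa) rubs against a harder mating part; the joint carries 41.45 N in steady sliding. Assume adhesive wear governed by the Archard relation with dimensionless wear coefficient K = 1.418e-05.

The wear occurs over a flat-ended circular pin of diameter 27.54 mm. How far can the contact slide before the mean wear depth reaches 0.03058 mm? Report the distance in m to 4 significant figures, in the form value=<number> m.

All arithmetic holds full float precision. Quoted intermediates are rounded, and one final rounding, at 4 significant digits.
Hardness H = 26.03 HV × 9.807 MPa/HV = 255.3 MPa = 2.553e+08 Pa.
Pin diameter d = 27.54 mm = 0.02754 m. Contact area A = π·d²/4 = π·(0.02754 m)²/4 = 5.957e-04 m².
Depth limit h_lim = 0.03058 mm = 3.058e-05 m.
In SI base units, W = 41.45 N, H = 2.553e+08 Pa, K = 1.418e-05.
Wearable volume V_lim = h_lim·A = 3.058e-05 · 5.957e-04 = 1.822e-08 m³.
Life L = V_lim·H/(K·W) = 1.822e-08 · 2.553e+08 / (1.418e-05 · 41.45) = 7912 m.

value=7912 m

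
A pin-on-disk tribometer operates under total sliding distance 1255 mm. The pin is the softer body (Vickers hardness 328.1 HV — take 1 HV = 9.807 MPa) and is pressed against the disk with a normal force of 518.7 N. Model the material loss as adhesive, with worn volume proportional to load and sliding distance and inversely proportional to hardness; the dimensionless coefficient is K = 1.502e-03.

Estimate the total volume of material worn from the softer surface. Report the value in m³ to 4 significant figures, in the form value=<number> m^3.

The algebra keeps full float precision — the intermediates are printed rounded, and a single final rounding: four significant digits.
Convert: Sliding distance L = 1255 mm = 1.255 m.
Convert: Hardness H = 328.1 HV × 9.807 MPa/HV = 3218 MPa = 3.218e+09 Pa.
Working in SI base units: W = 518.7 N, H = 3.218e+09 Pa, K = 1.502e-03.
Archard volume V = K·W·L/H = 1.502e-03 · 518.7 · 1.255 / 3.218e+09 = 3.039e-10 m³.

value=3.039e-10 m^3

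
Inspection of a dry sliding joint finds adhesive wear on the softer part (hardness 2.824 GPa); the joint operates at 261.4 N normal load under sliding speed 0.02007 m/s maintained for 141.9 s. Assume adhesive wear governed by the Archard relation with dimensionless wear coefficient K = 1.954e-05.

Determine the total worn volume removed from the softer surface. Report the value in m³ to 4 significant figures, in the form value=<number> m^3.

value=5.151e-12 m^3

Printed values are rounded — all arithmetic carries exact precision. Rounded once at the end: four significant digits.
Convert: Path length L = v·t = 0.02007 m/s × 141.9 s = 2.848 m.
Convert: Hardness H = 2.824 GPa = 2.824e+09 Pa.
Collected in SI base units: W = 261.4 N, H = 2.824e+09 Pa, K = 1.954e-05.
Apply Archard: V = K·W·L/H = 1.954e-05 · 261.4 · 2.848 / 2.824e+09 = 5.151e-12 m³.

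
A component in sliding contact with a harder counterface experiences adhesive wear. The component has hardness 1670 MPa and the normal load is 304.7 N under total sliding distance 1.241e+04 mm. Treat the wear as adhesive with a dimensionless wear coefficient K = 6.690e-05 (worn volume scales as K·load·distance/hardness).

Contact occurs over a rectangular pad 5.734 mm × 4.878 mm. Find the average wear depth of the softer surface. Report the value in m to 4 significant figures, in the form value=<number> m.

value=5.416e-06 m

Intermediate values are printed rounded; all working math holds full precision; rounded just once, at four significant digits.
Sliding distance L = 1.241e+04 mm = 12.41 m.
Hardness H = 1670 MPa = 1.670e+09 Pa.
Pad sides 5.734 mm × 4.878 mm = 0.005734 m × 0.004878 m. Contact area A = 0.005734 m × 0.004878 m = 2.797e-05 m².
As SI base values: W = 304.7 N, H = 1.670e+09 Pa, K = 6.690e-05.
By Archard's law, V = K·W·L/H = 6.690e-05 · 304.7 · 12.41 / 1.670e+09 = 1.515e-10 m³.
Average depth h = V/A = 1.515e-10 / 2.797e-05 = 5.416e-06 m.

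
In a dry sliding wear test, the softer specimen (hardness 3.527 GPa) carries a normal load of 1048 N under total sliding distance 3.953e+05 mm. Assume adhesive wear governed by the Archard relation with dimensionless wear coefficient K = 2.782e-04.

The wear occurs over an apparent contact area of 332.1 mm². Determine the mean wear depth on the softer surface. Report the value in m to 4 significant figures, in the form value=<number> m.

Intermediates are displayed rounded — the computation carries exact precision; a lone final rounding to 4 significant digits.
The distance L = 3.953e+05 mm = 395.3 m.
Hardness H = 3.527 GPa = 3.527e+09 Pa.
Contact area A = 332.1 mm² = 3.321e-04 m².
Collected in SI base units: W = 1048 N, H = 3.527e+09 Pa, K = 2.782e-04.
Archard volume V = K·W·L/H = 2.782e-04 · 1048 · 395.3 / 3.527e+09 = 3.268e-08 m³.
Mean wear depth h = V/A = 3.268e-08 / 3.321e-04 = 9.839e-05 m.

value=9.839e-05 m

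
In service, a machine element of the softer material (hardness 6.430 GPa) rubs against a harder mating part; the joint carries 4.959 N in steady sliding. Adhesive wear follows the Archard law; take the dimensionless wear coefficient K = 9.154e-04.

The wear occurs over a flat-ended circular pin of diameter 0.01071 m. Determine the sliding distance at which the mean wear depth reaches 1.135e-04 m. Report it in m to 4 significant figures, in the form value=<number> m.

value=1.448e+04 m

Intermediates are shown rounded — every step runs at exact precision; one final rounding: four significant figures.
Convert: Hardness H = 6.430 GPa = 6.430e+09 Pa.
Convert: Contact area A = π·d²/4 = π·(0.01071 m)²/4 = 9.009e-05 m².
Working in SI base units: W = 4.959 N, H = 6.430e+09 Pa, K = 9.154e-04.
Wearable volume V_lim = h_lim·A = 1.135e-04 · 9.009e-05 = 1.023e-08 m³.
Thus life L = V_lim·H/(K·W) = 1.023e-08 · 6.430e+09 / (9.154e-04 · 4.959) = 1.448e+04 m.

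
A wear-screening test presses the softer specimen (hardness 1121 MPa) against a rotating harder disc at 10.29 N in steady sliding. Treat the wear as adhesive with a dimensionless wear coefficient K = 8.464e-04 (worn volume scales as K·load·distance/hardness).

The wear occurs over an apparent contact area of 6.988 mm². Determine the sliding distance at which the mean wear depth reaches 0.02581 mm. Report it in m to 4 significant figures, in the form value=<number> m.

Intermediates appear rounded. Every step carries exact precision, and one final rounding to 4 significant figures.
Convert: Hardness H = 1121 MPa = 1.121e+09 Pa.
Convert: Contact area A = 6.988 mm² = 6.988e-06 m².
Convert: Depth limit h_lim = 0.02581 mm = 2.581e-05 m.
Expressed in SI base units: W = 10.29 N, H = 1.121e+09 Pa, K = 8.464e-04.
At the depth limit, V_lim = h_lim·A = 2.581e-05 · 6.988e-06 = 1.804e-10 m³.
So the life L = V_lim·H/(K·W) = 1.804e-10 · 1.121e+09 / (8.464e-04 · 10.29) = 23.21 m.

value=23.21 m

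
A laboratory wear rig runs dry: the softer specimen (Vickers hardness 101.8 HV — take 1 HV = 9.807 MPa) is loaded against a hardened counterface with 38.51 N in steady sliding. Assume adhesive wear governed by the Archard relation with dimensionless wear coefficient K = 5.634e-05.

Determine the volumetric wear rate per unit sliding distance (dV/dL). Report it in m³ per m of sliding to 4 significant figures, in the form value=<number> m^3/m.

value=2.173e-12 m^3/m

The intermediates appear rounded, and all arithmetic maintains full float precision — one last rounding, at four significant digits.
Convert: Hardness H = 101.8 HV × 9.807 MPa/HV = 998.4 MPa = 9.984e+08 Pa.
Restated in SI base units: W = 38.51 N, H = 9.984e+08 Pa, K = 5.634e-05.
Sliding wear rate dV/dL = K·W/H (no L dependence): 5.634e-05 · 38.51 / 9.984e+08 = 2.173e-12 m³/m.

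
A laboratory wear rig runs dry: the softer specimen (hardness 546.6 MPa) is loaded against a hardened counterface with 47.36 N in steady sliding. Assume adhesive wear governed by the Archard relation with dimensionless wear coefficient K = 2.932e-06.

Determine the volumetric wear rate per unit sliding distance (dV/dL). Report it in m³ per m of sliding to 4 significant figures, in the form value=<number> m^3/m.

Intermediates are shown rounded; all working math maintains full float precision — rounded once at the end, at 4 significant figures.
Convert: Hardness H = 546.6 MPa = 5.466e+08 Pa.
Restated in SI base units: W = 47.36 N, H = 5.466e+08 Pa, K = 2.932e-06.
Sliding wear rate dV/dL = K·W/H: 2.932e-06 · 47.36 / 5.466e+08 = 2.540e-13 m³/m.

value=2.540e-13 m^3/m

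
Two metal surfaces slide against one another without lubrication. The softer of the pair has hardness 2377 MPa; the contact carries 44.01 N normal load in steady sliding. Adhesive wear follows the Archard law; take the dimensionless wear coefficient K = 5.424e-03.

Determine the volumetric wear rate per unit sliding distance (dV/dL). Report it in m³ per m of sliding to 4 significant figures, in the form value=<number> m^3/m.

value=1.004e-10 m^3/m

The computation carries exact precision — intermediates are shown rounded — rounded just once: four significant figures.
Convert: Hardness H = 2377 MPa = 2.377e+09 Pa.
Restated in SI base units: W = 44.01 N, H = 2.377e+09 Pa, K = 5.424e-03.
Sliding wear rate dV/dL = K·W/H, so: 5.424e-03 · 44.01 / 2.377e+09 = 1.004e-10 m³/m.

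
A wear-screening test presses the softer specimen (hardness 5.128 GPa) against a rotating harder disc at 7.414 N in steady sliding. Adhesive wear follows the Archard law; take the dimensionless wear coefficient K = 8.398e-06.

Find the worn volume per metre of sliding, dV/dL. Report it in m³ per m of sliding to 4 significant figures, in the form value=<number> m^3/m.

value=1.214e-14 m^3/m

The intermediates are printed rounded. Every step maintains full float precision, and rounded once at the end: 4 significant digits.
Hardness H = 5.128 GPa = 5.128e+09 Pa.
Working in SI base units: W = 7.414 N, H = 5.128e+09 Pa, K = 8.398e-06.
Rate of wear dV/dL = K·W/H — distance-free: 8.398e-06 · 7.414 / 5.128e+09 = 1.214e-14 m³/m.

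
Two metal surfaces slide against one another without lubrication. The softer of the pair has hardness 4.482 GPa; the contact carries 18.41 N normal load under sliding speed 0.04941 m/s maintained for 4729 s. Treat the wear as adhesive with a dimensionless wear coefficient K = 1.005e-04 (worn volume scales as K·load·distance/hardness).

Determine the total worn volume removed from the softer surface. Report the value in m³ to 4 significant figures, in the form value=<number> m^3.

Intermediates are displayed rounded; the algebra maintains full precision. Rounded once at the end: 4 significant figures.
Distance L = v·t = 0.04941 m/s × 4729 s = 233.7 m.
Hardness H = 4.482 GPa = 4.482e+09 Pa.
In SI base units, W = 18.41 N, H = 4.482e+09 Pa, K = 1.005e-04.
Archard volume V = K·W·L/H = 1.005e-04 · 18.41 · 233.7 / 4.482e+09 = 9.646e-11 m³.

value=9.646e-11 m^3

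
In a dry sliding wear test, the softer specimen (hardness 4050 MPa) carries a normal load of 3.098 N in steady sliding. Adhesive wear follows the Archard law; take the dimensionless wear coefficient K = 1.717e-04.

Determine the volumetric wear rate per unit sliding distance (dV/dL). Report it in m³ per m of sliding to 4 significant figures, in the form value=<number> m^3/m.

value=1.313e-13 m^3/m

The intermediates are displayed rounded. Every step runs at full float precision, and rounded once at the end: four significant figures.
Convert: Hardness H = 4050 MPa = 4.050e+09 Pa.
Working in SI base units: W = 3.098 N, H = 4.050e+09 Pa, K = 1.717e-04.
Wear rate dV/dL = K·W/H — distance-free: 1.717e-04 · 3.098 / 4.050e+09 = 1.313e-13 m³/m.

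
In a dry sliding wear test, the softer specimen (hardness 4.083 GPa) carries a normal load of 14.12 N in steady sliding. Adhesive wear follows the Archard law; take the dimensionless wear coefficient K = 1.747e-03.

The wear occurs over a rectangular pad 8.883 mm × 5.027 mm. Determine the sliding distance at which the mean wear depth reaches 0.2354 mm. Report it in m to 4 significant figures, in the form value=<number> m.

The intermediates are shown rounded, and all working math keeps exact precision. Rounded once at the end: 4 significant figures.
Convert: Hardness H = 4.083 GPa = 4.083e+09 Pa.
Convert: Pad sides 8.883 mm × 5.027 mm = 0.008883 m × 0.005027 m. Contact area A = 0.008883 m × 0.005027 m = 4.465e-05 m².
Convert: Depth limit h_lim = 0.2354 mm = 2.354e-04 m.
SI base units throughout: W = 14.12 N, H = 4.083e+09 Pa, K = 1.747e-03.
Volume at the limit: V_lim = h_lim·A = 2.354e-04 · 4.465e-05 = 1.051e-08 m³.
Life L = V_lim·H/(K·W) = 1.051e-08 · 4.083e+09 / (1.747e-03 · 14.12) = 1740 m.

value=1740 m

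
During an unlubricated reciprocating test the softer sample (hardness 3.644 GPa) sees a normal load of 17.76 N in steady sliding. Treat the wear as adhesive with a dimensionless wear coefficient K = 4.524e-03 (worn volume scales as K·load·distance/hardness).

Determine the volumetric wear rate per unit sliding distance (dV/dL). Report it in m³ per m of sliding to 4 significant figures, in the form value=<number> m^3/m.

value=2.205e-11 m^3/m

Intermediate values are displayed rounded — the computation carries full float precision. Rounded once at the end: four significant figures.
Convert: Hardness H = 3.644 GPa = 3.644e+09 Pa.
Collected in SI base units: W = 17.76 N, H = 3.644e+09 Pa, K = 4.524e-03.
Volumetric rate dV/dL = K·W/H (no L dependence): 4.524e-03 · 17.76 / 3.644e+09 = 2.205e-11 m³/m.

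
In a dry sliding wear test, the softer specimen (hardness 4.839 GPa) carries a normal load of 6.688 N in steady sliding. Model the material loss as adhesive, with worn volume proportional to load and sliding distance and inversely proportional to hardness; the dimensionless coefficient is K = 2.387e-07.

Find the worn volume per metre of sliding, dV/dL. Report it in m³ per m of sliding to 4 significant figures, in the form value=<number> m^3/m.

value=3.299e-16 m^3/m

The intermediates are printed rounded, and every step keeps full float precision — one last rounding, at four significant digits.
Convert: Hardness H = 4.839 GPa = 4.839e+09 Pa.
Restated in SI base units: W = 6.688 N, H = 4.839e+09 Pa, K = 2.387e-07.
The wear rate dV/dL = K·W/H (no L dependence): 2.387e-07 · 6.688 / 4.839e+09 = 3.299e-16 m³/m.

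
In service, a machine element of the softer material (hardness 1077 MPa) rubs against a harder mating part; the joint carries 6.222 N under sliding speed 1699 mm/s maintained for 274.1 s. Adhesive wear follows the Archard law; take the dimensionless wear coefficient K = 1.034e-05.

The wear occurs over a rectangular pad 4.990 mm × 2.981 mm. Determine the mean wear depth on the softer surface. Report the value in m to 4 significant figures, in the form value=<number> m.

value=1.870e-06 m

Intermediate values are shown rounded. The computation keeps exact precision — one final rounding: 4 significant digits.
Convert: Sliding speed v = 1699 mm/s = 1.699 m/s. Distance L = v·t = 1.699 m/s × 274.1 s = 465.7 m.
Convert: Hardness H = 1077 MPa = 1.077e+09 Pa.
Convert: Pad sides 4.990 mm × 2.981 mm = 0.004990 m × 0.002981 m. Contact area A = 0.004990 m × 0.002981 m = 1.488e-05 m².
SI base units throughout: W = 6.222 N, H = 1.077e+09 Pa, K = 1.034e-05.
Wear volume V = K·W·L/H = 1.034e-05 · 6.222 · 465.7 / 1.077e+09 = 2.782e-11 m³.
Depth h = V/A = 2.782e-11 / 1.488e-05 = 1.870e-06 m.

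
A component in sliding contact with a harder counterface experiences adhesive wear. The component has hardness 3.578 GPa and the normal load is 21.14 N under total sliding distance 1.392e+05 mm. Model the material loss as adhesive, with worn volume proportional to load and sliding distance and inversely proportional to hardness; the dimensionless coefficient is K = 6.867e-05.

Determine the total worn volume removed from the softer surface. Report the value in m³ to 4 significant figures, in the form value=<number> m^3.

value=5.648e-11 m^3

Intermediates appear rounded, and the computation keeps full float precision — a single final rounding: 4 significant figures.
Distance L = 1.392e+05 mm = 139.2 m.
Hardness H = 3.578 GPa = 3.578e+09 Pa.
As SI base values: W = 21.14 N, H = 3.578e+09 Pa, K = 6.867e-05.
The Archard volume V = K·W·L/H = 6.867e-05 · 21.14 · 139.2 / 3.578e+09 = 5.648e-11 m³.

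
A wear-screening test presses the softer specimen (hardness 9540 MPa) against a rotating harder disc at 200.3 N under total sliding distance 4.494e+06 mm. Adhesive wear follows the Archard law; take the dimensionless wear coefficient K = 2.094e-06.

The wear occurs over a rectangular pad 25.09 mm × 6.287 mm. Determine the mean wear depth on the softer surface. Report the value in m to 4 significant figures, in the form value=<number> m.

value=1.253e-06 m

The algebra holds full float precision. Displayed values are rounded — a single final rounding to 4 significant figures.
Convert: The distance L = 4.494e+06 mm = 4494 m.
Convert: Hardness H = 9540 MPa = 9.540e+09 Pa.
Convert: Pad sides 25.09 mm × 6.287 mm = 0.02509 m × 0.006287 m. Contact area A = 0.02509 m × 0.006287 m = 1.577e-04 m².
As SI base values: W = 200.3 N, H = 9.540e+09 Pa, K = 2.094e-06.
Volume removed: V = K·W·L/H = 2.094e-06 · 200.3 · 4494 / 9.540e+09 = 1.976e-10 m³.
Depth of wear h = V/A = 1.976e-10 / 1.577e-04 = 1.253e-06 m.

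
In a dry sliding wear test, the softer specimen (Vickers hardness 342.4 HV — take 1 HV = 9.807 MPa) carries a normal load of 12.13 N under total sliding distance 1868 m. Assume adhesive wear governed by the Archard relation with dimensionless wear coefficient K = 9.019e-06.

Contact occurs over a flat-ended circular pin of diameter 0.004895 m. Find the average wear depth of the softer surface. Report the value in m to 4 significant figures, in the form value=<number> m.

value=3.234e-06 m

The algebra runs at full precision — intermediates are displayed rounded — rounded once at the end to 4 significant digits.
Hardness H = 342.4 HV × 9.807 MPa/HV = 3358 MPa = 3.358e+09 Pa.
Contact area A = π·d²/4 = π·(0.004895 m)²/4 = 1.882e-05 m².
SI base units throughout: W = 12.13 N, H = 3.358e+09 Pa, K = 9.019e-06.
Archard volume V = K·W·L/H = 9.019e-06 · 12.13 · 1868 / 3.358e+09 = 6.086e-11 m³.
Mean depth h = V/A = 6.086e-11 / 1.882e-05 = 3.234e-06 m.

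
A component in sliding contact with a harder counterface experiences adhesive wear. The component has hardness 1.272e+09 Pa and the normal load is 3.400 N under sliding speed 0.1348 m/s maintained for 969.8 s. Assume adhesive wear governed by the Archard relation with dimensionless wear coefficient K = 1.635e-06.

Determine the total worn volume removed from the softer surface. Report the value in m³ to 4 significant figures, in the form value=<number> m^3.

value=5.713e-13 m^3

Every step carries full precision; intermediate values are displayed rounded — a single final rounding to four significant figures.
The distance L = v·t = 0.1348 m/s × 969.8 s = 130.7 m.
Collected in SI base units: W = 3.400 N, H = 1.272e+09 Pa, K = 1.635e-06.
By Archard's law, V = K·W·L/H = 1.635e-06 · 3.400 · 130.7 / 1.272e+09 = 5.713e-13 m³.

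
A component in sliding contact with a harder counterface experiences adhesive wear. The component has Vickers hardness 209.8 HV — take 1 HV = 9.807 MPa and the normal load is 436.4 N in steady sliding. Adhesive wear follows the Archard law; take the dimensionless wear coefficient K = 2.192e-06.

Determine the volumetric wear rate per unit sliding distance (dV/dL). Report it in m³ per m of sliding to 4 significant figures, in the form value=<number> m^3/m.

value=4.649e-13 m^3/m

Every step holds full float precision, and intermediate values are displayed rounded — a lone final rounding, at four significant figures.
Convert: Hardness H = 209.8 HV × 9.807 MPa/HV = 2058 MPa = 2.058e+09 Pa.
As SI base values: W = 436.4 N, H = 2.058e+09 Pa, K = 2.192e-06.
The wear rate dV/dL = K·W/H, so: 2.192e-06 · 436.4 / 2.058e+09 = 4.649e-13 m³/m.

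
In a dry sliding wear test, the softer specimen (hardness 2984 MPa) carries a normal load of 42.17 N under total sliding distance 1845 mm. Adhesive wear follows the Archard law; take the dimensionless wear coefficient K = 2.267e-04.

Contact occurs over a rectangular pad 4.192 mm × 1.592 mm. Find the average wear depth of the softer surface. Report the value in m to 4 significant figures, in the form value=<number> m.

The algebra maintains exact precision; intermediate values are displayed rounded — rounded just once: 4 significant digits.
Convert: Sliding distance L = 1845 mm = 1.845 m.
Convert: Hardness H = 2984 MPa = 2.984e+09 Pa.
Convert: Pad sides 4.192 mm × 1.592 mm = 0.004192 m × 0.001592 m. Contact area A = 0.004192 m × 0.001592 m = 6.674e-06 m².
SI base units throughout: W = 42.17 N, H = 2.984e+09 Pa, K = 2.267e-04.
Archard volume V = K·W·L/H = 2.267e-04 · 42.17 · 1.845 / 2.984e+09 = 5.911e-12 m³.
Depth h = V/A = 5.911e-12 / 6.674e-06 = 8.857e-07 m.

value=8.857e-07 m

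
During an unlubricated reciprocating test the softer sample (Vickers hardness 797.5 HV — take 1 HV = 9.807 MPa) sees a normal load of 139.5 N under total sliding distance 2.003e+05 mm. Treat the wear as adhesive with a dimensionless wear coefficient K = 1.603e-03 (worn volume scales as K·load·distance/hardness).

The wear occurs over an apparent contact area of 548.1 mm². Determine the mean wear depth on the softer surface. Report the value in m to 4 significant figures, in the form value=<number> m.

Displayed values are rounded — the algebra keeps exact precision. Rounded just once: four significant figures.
Distance L = 2.003e+05 mm = 200.3 m.
Hardness H = 797.5 HV × 9.807 MPa/HV = 7821 MPa = 7.821e+09 Pa.
Contact area A = 548.1 mm² = 5.481e-04 m².
Restated in SI base units: W = 139.5 N, H = 7.821e+09 Pa, K = 1.603e-03.
Volume removed: V = K·W·L/H = 1.603e-03 · 139.5 · 200.3 / 7.821e+09 = 5.727e-09 m³.
Mean wear depth h = V/A = 5.727e-09 / 5.481e-04 = 1.045e-05 m.

value=1.045e-05 m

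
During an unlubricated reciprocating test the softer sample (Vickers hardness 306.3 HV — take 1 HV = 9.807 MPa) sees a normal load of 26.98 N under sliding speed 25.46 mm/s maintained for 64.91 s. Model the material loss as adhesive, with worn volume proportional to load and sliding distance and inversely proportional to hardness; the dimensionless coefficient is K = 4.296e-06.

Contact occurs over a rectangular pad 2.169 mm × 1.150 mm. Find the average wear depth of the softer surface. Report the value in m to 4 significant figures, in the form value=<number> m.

value=2.556e-08 m

Printed values are rounded; every step carries full float precision — one last rounding: four significant digits.
Sliding speed v = 25.46 mm/s = 0.02546 m/s. Total distance L = v·t = 0.02546 m/s × 64.91 s = 1.653 m.
Hardness H = 306.3 HV × 9.807 MPa/HV = 3004 MPa = 3.004e+09 Pa.
Pad sides 2.169 mm × 1.150 mm = 0.002169 m × 0.001150 m. Contact area A = 0.002169 m × 0.001150 m = 2.494e-06 m².
Working in SI base units: W = 26.98 N, H = 3.004e+09 Pa, K = 4.296e-06.
Wear volume V = K·W·L/H = 4.296e-06 · 26.98 · 1.653 / 3.004e+09 = 6.377e-14 m³.
Average depth h = V/A = 6.377e-14 / 2.494e-06 = 2.556e-08 m.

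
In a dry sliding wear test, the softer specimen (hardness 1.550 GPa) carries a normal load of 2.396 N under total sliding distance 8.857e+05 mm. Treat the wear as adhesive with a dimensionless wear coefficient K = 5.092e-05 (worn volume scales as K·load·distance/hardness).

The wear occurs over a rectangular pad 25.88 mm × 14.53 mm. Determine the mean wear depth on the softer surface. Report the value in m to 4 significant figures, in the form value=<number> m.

Intermediate values are printed rounded; all arithmetic holds full precision, and one last rounding: 4 significant digits.
The distance L = 8.857e+05 mm = 885.7 m.
Hardness H = 1.550 GPa = 1.550e+09 Pa.
Pad sides 25.88 mm × 14.53 mm = 0.02588 m × 0.01453 m. Contact area A = 0.02588 m × 0.01453 m = 3.760e-04 m².
As SI base values: W = 2.396 N, H = 1.550e+09 Pa, K = 5.092e-05.
Apply Archard: V = K·W·L/H = 5.092e-05 · 2.396 · 885.7 / 1.550e+09 = 6.972e-11 m³.
Depth h = V/A = 6.972e-11 / 3.760e-04 = 1.854e-07 m.

value=1.854e-07 m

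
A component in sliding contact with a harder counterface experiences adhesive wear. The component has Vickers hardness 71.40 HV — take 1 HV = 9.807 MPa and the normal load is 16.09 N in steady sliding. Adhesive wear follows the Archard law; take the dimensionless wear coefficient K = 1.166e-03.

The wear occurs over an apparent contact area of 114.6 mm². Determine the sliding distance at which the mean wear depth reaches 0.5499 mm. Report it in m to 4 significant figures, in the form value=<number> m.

Intermediates appear rounded; all working math keeps exact precision. Rounded once at the end to four significant digits.
Convert: Hardness H = 71.40 HV × 9.807 MPa/HV = 700.2 MPa = 7.002e+08 Pa.
Convert: Contact area A = 114.6 mm² = 1.146e-04 m².
Convert: Depth limit h_lim = 0.5499 mm = 5.499e-04 m.
Working in SI base units: W = 16.09 N, H = 7.002e+08 Pa, K = 1.166e-03.
Limit volume V_lim = h_lim·A = 5.499e-04 · 1.146e-04 = 6.302e-08 m³.
Inverting, life L = V_lim·H/(K·W) = 6.302e-08 · 7.002e+08 / (1.166e-03 · 16.09) = 2352 m.

value=2352 m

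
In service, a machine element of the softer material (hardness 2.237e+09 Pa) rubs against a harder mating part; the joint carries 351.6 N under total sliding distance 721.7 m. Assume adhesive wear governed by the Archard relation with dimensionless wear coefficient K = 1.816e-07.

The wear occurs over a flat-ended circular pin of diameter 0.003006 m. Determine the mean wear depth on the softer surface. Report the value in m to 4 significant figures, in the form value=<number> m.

The algebra keeps full precision, and the intermediates are shown rounded, and one final rounding to four significant figures.
Convert: Contact area A = π·d²/4 = π·(0.003006 m)²/4 = 7.097e-06 m².
Collected in SI base units: W = 351.6 N, H = 2.237e+09 Pa, K = 1.816e-07.
The Archard volume V = K·W·L/H = 1.816e-07 · 351.6 · 721.7 / 2.237e+09 = 2.060e-11 m³.
Depth h = V/A = 2.060e-11 / 7.097e-06 = 2.903e-06 m.

value=2.903e-06 m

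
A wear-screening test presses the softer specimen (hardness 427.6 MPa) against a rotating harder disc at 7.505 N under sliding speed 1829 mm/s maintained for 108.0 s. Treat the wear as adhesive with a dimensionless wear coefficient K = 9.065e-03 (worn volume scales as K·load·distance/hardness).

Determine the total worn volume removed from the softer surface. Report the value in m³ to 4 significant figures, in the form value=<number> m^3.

Intermediates appear rounded. All working math maintains full float precision — one final rounding: 4 significant digits.
Convert: Sliding speed v = 1829 mm/s = 1.829 m/s. The distance L = v·t = 1.829 m/s × 108.0 s = 197.5 m.
Convert: Hardness H = 427.6 MPa = 4.276e+08 Pa.
Expressed in SI base units: W = 7.505 N, H = 4.276e+08 Pa, K = 9.065e-03.
By Archard's law, V = K·W·L/H = 9.065e-03 · 7.505 · 197.5 / 4.276e+08 = 3.143e-08 m³.

value=3.143e-08 m^3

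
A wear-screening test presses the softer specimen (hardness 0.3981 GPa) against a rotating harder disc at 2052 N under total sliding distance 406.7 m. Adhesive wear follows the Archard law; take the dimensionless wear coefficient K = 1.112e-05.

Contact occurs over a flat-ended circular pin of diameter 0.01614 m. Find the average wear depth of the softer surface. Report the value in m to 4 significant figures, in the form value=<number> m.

value=1.139e-04 m

Intermediates are displayed rounded. Each operation runs at exact precision, and a single final rounding, at four significant figures.
Hardness H = 0.3981 GPa = 3.981e+08 Pa.
Contact area A = π·d²/4 = π·(0.01614 m)²/4 = 2.046e-04 m².
In SI base units: W = 2052 N, H = 3.981e+08 Pa, K = 1.112e-05.
By Archard's law, V = K·W·L/H = 1.112e-05 · 2052 · 406.7 / 3.981e+08 = 2.331e-08 m³.
Average depth h = V/A = 2.331e-08 / 2.046e-04 = 1.139e-04 m.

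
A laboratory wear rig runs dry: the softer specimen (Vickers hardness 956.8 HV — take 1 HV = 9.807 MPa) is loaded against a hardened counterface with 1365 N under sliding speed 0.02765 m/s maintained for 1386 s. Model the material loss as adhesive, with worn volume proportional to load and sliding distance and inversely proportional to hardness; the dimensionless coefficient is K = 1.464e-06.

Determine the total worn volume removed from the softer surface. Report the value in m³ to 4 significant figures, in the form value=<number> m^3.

value=8.162e-12 m^3

All arithmetic holds full precision — intermediate values are printed rounded — rounded just once: four significant figures.
Convert: Sliding distance L = v·t = 0.02765 m/s × 1386 s = 38.32 m.
Convert: Hardness H = 956.8 HV × 9.807 MPa/HV = 9383 MPa = 9.383e+09 Pa.
Working in SI base units: W = 1365 N, H = 9.383e+09 Pa, K = 1.464e-06.
Archard relation: V = K·W·L/H = 1.464e-06 · 1365 · 38.32 / 9.383e+09 = 8.162e-12 m³.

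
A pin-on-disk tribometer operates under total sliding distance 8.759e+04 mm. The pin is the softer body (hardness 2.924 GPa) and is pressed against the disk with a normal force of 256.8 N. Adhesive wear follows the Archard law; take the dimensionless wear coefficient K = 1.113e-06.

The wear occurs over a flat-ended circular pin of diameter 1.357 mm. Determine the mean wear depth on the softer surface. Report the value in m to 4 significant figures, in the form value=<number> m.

Every step runs at full precision — intermediate values are displayed rounded, and one final rounding: four significant figures.
Distance covered L = 8.759e+04 mm = 87.59 m.
Hardness H = 2.924 GPa = 2.924e+09 Pa.
Pin diameter d = 1.357 mm = 0.001357 m. Contact area A = π·d²/4 = π·(0.001357 m)²/4 = 1.446e-06 m².
Collected in SI base units: W = 256.8 N, H = 2.924e+09 Pa, K = 1.113e-06.
The Archard volume V = K·W·L/H = 1.113e-06 · 256.8 · 87.59 / 2.924e+09 = 8.562e-12 m³.
Depth of wear h = V/A = 8.562e-12 / 1.446e-06 = 5.920e-06 m.

value=5.920e-06 m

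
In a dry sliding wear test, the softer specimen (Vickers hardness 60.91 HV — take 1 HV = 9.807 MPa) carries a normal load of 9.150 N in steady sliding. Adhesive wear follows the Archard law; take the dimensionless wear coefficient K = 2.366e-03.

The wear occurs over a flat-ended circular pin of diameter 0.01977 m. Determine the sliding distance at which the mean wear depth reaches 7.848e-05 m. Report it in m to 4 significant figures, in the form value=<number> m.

value=664.7 m

Each operation holds full precision — the intermediates are printed rounded; rounded once at the end: 4 significant digits.
Hardness H = 60.91 HV × 9.807 MPa/HV = 597.3 MPa = 5.973e+08 Pa.
Contact area A = π·d²/4 = π·(0.01977 m)²/4 = 3.070e-04 m².
In SI base units, W = 9.150 N, H = 5.973e+08 Pa, K = 2.366e-03.
Permissible volume V_lim = h_lim·A = 7.848e-05 · 3.070e-04 = 2.409e-08 m³.
Inverting, life L = V_lim·H/(K·W) = 2.409e-08 · 5.973e+08 / (2.366e-03 · 9.150) = 664.7 m.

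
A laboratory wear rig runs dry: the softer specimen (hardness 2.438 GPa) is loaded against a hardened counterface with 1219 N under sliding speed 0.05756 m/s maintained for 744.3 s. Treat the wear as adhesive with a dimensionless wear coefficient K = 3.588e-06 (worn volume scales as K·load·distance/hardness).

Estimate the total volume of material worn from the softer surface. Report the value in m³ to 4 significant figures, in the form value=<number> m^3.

value=7.686e-11 m^3

All working math carries exact precision; quoted intermediates are rounded, and a lone final rounding: four significant digits.
Total distance L = v·t = 0.05756 m/s × 744.3 s = 42.84 m.
Hardness H = 2.438 GPa = 2.438e+09 Pa.
Expressed in SI base units: W = 1219 N, H = 2.438e+09 Pa, K = 3.588e-06.
Archard relation: V = K·W·L/H = 3.588e-06 · 1219 · 42.84 / 2.438e+09 = 7.686e-11 m³.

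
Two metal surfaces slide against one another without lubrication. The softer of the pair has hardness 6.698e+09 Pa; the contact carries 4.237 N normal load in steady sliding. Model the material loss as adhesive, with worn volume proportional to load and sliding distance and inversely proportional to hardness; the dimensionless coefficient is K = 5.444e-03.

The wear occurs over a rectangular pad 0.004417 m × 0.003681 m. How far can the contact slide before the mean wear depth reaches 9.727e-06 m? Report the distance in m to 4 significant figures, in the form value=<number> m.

Intermediates are shown rounded; each operation keeps exact precision; a single final rounding: four significant digits.
Contact area A = 0.004417 m × 0.003681 m = 1.626e-05 m².
Collected in SI base units: W = 4.237 N, H = 6.698e+09 Pa, K = 5.444e-03.
Permissible volume V_lim = h_lim·A = 9.727e-06 · 1.626e-05 = 1.582e-10 m³.
Life L = V_lim·H/(K·W) = 1.582e-10 · 6.698e+09 / (5.444e-03 · 4.237) = 45.92 m.

value=45.92 m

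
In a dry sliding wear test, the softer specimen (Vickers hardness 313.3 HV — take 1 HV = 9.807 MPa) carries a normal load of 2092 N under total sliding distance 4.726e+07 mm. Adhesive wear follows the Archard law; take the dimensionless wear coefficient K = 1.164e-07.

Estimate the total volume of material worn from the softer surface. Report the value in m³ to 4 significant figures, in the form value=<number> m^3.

value=3.746e-09 m^3

All working math keeps exact precision, and intermediate values are printed rounded. Rounded just once to 4 significant digits.
Convert: Sliding distance L = 4.726e+07 mm = 4.726e+04 m.
Convert: Hardness H = 313.3 HV × 9.807 MPa/HV = 3073 MPa = 3.073e+09 Pa.
Expressed in SI base units: W = 2092 N, H = 3.073e+09 Pa, K = 1.164e-07.
Worn volume V = K·W·L/H = 1.164e-07 · 2092 · 4.726e+04 / 3.073e+09 = 3.746e-09 m³.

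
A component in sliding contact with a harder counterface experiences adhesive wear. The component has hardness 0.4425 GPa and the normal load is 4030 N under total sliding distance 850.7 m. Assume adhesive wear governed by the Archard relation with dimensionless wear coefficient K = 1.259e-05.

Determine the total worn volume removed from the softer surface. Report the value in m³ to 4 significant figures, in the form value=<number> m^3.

value=9.754e-08 m^3

The computation holds full precision — the intermediates are printed rounded, and rounded once at the end: 4 significant digits.
Convert: Hardness H = 0.4425 GPa = 4.425e+08 Pa.
SI base units throughout: W = 4030 N, H = 4.425e+08 Pa, K = 1.259e-05.
Archard volume V = K·W·L/H = 1.259e-05 · 4030 · 850.7 / 4.425e+08 = 9.754e-08 m³.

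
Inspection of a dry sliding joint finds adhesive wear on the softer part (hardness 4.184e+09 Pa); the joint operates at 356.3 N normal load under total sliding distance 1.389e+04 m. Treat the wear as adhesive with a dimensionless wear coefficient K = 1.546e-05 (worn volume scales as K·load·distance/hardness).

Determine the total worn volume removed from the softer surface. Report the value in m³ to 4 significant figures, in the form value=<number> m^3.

value=1.829e-08 m^3

Each operation runs at full precision, and intermediate values appear rounded, and one final rounding: 4 significant digits.
As SI base values: W = 356.3 N, H = 4.184e+09 Pa, K = 1.546e-05.
Archard volume V = K·W·L/H = 1.546e-05 · 356.3 · 1.389e+04 / 4.184e+09 = 1.829e-08 m³.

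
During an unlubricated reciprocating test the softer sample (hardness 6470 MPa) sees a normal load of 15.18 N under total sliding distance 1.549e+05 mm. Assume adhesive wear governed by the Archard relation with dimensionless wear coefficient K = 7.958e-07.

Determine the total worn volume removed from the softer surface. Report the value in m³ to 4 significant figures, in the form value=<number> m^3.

Displayed values are rounded, and every step runs at full precision; a lone final rounding: 4 significant figures.
Total distance L = 1.549e+05 mm = 154.9 m.
Hardness H = 6470 MPa = 6.470e+09 Pa.
Restated in SI base units: W = 15.18 N, H = 6.470e+09 Pa, K = 7.958e-07.
By Archard's law, V = K·W·L/H = 7.958e-07 · 15.18 · 154.9 / 6.470e+09 = 2.892e-13 m³.

value=2.892e-13 m^3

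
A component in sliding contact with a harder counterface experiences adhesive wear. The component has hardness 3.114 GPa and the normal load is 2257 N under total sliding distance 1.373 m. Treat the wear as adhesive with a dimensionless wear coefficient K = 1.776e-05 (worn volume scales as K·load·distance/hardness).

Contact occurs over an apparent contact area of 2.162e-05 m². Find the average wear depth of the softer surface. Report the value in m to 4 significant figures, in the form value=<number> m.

value=8.175e-07 m

Intermediate values are displayed rounded — all arithmetic holds full precision — rounded just once, at four significant digits.
Convert: Hardness H = 3.114 GPa = 3.114e+09 Pa.
Restated in SI base units: W = 2257 N, H = 3.114e+09 Pa, K = 1.776e-05.
Wear volume V = K·W·L/H = 1.776e-05 · 2257 · 1.373 / 3.114e+09 = 1.767e-11 m³.
Wear depth h = V/A = 1.767e-11 / 2.162e-05 = 8.175e-07 m.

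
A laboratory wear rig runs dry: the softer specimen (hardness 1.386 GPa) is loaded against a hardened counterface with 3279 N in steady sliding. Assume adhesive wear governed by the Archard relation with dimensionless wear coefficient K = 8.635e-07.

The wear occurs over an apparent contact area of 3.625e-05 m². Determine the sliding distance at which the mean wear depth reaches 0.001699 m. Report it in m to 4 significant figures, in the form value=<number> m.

value=3.015e+04 m

Intermediates are printed rounded, and every step maintains full precision, and one final rounding to 4 significant figures.
Hardness H = 1.386 GPa = 1.386e+09 Pa.
Collected in SI base units: W = 3279 N, H = 1.386e+09 Pa, K = 8.635e-07.
Volume at the limit: V_lim = h_lim·A = 0.001699 · 3.625e-05 = 6.159e-08 m³.
Sliding life L = V_lim·H/(K·W) = 6.159e-08 · 1.386e+09 / (8.635e-07 · 3279) = 3.015e+04 m.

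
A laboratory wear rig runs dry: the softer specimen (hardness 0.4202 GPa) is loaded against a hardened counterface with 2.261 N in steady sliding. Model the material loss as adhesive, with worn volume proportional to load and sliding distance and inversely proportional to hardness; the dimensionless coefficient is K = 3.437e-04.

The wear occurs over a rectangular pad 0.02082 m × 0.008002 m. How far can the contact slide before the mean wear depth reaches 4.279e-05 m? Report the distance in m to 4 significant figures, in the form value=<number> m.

The computation carries exact precision. Intermediate values are shown rounded, and one final rounding: 4 significant figures.
Convert: Hardness H = 0.4202 GPa = 4.202e+08 Pa.
Convert: Contact area A = 0.02082 m × 0.008002 m = 1.666e-04 m².
In SI base units, W = 2.261 N, H = 4.202e+08 Pa, K = 3.437e-04.
Volume at the limit: V_lim = h_lim·A = 4.279e-05 · 1.666e-04 = 7.129e-09 m³.
Thus life L = V_lim·H/(K·W) = 7.129e-09 · 4.202e+08 / (3.437e-04 · 2.261) = 3855 m.

value=3855 m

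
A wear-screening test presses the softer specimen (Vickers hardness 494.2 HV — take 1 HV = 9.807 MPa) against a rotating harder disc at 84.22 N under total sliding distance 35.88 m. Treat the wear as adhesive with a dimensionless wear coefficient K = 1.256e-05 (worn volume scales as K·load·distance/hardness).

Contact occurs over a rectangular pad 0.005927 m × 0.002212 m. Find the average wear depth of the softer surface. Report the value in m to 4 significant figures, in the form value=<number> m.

Intermediate values appear rounded, and the algebra maintains full precision, and one final rounding: 4 significant figures.
Hardness H = 494.2 HV × 9.807 MPa/HV = 4847 MPa = 4.847e+09 Pa.
Contact area A = 0.005927 m × 0.002212 m = 1.311e-05 m².
Collected in SI base units: W = 84.22 N, H = 4.847e+09 Pa, K = 1.256e-05.
Wear volume V = K·W·L/H = 1.256e-05 · 84.22 · 35.88 / 4.847e+09 = 7.831e-12 m³.
Depth h = V/A = 7.831e-12 / 1.311e-05 = 5.973e-07 m.

value=5.973e-07 m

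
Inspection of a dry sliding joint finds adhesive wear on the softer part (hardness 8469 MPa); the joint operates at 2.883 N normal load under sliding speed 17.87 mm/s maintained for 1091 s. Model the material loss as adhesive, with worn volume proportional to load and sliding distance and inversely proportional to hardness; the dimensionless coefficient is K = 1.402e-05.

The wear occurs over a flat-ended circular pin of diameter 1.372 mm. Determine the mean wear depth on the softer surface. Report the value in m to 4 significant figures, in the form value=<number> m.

The computation holds full float precision — intermediate values are printed rounded, and a single final rounding: four significant digits.
Sliding speed v = 17.87 mm/s = 0.01787 m/s. Total distance L = v·t = 0.01787 m/s × 1091 s = 19.50 m.
Hardness H = 8469 MPa = 8.469e+09 Pa.
Pin diameter d = 1.372 mm = 0.001372 m. Contact area A = π·d²/4 = π·(0.001372 m)²/4 = 1.478e-06 m².
As SI base values: W = 2.883 N, H = 8.469e+09 Pa, K = 1.402e-05.
Volume removed: V = K·W·L/H = 1.402e-05 · 2.883 · 19.50 / 8.469e+09 = 9.305e-14 m³.
Mean depth h = V/A = 9.305e-14 / 1.478e-06 = 6.294e-08 m.

value=6.294e-08 m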